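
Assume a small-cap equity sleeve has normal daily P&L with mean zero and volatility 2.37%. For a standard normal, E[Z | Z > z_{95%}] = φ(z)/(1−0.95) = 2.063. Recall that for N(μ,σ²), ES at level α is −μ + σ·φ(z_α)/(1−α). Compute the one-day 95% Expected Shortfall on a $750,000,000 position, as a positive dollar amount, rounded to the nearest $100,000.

$36,700,000

ES = 2.37% × 2.063 = 4.889%.
On $750,000,000: 0.04889 × $750,000,000 = $36,667,500.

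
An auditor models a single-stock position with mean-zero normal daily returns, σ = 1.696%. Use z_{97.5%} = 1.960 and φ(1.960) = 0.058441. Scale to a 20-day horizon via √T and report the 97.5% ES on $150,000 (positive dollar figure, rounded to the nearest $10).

σ_{20d} = 1.696% × √20 = 7.585%.
ES multiplier = φ(z)/(1−α) = 0.058441/0.025 = 2.338.
ES = 7.585% × 2.338 = 17.734%; on $150,000: $26,601.

$26,600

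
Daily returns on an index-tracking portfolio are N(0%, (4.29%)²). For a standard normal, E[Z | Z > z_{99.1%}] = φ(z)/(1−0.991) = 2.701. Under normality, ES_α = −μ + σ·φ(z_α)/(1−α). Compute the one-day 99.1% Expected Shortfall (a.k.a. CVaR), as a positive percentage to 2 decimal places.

11.59%

ES = 4.29% × 2.701 = 11.587%.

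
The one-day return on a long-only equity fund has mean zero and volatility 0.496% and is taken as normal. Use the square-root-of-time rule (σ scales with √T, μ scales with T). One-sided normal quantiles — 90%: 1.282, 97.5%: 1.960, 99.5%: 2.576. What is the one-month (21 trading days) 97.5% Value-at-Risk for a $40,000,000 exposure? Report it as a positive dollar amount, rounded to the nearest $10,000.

σ_{21d} = 0.496% × √21 = 2.273%.
VaR = 1.960 × 2.273% = 4.455%.
On $40,000,000: 0.04455 × $40,000,000 = $1,782,000.

$1,780,000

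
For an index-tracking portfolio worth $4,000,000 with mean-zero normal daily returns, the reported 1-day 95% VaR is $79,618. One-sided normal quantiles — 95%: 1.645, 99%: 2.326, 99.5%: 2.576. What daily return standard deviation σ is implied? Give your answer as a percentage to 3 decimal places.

1.210%

VaR as a fraction: $79,618 / $4,000,000 = 1.990%.
σ = VaR / z = 1.990% / 1.645 = 1.210%.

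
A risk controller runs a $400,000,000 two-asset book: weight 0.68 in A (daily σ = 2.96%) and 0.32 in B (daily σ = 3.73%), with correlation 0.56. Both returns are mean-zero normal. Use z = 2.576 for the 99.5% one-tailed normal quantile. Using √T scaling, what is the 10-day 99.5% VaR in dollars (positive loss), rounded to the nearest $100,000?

$93,100,000

σ_p = √(0.68²·2.96² + 0.32²·3.73² + 2·0.56·0.68·0.32·2.96·3.73) = 2.858%.
σ_{10d} = 2.858% × √10 = 9.038%.
VaR = 2.576 × 9.038% = 23.282%; on $400,000,000 that is $93,128,000.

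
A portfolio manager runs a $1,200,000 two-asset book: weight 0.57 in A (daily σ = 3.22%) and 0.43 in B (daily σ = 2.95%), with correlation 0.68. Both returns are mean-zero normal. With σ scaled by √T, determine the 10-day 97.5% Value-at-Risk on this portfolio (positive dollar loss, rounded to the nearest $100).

$212,300

σ_p = √(0.57²·3.22² + 0.43²·2.95² + 2·0.68·0.57·0.43·3.22·2.95) = 2.854%.
σ_{10d} = 2.854% × √10 = 9.025%.
z(97.5%) = 1.960.
VaR = 1.960 × 9.025% = 17.689%; on $1,200,000 that is $212,268.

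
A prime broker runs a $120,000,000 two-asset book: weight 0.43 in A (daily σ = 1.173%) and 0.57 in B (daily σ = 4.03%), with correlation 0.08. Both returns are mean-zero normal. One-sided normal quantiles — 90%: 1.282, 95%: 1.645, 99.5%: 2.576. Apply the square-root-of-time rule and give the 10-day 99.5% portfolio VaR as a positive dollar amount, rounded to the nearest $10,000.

$23,370,000

σ_p = √(0.43²·1.173² + 0.57²·4.03² + 2·0.08·0.43·0.57·1.173·4.03) = 2.391%.
σ_{10d} = 2.391% × √10 = 7.561%.
VaR = 2.576 × 7.561% = 19.477%; on $120,000,000 that is $23,372,400.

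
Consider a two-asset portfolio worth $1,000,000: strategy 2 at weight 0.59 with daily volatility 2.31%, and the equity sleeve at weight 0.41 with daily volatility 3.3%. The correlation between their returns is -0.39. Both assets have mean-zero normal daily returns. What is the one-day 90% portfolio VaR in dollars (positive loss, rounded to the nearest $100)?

$19,200

σ_p² = 0.59²·2.31² + 0.41²·3.3² + 2·-0.39·0.59·0.41·2.31·3.3 = 2.2498 (%²).
σ_p = √2.2498 = 1.500%.
At 90%, z = 1.282.
VaR = 1.282 × 1.500% = 1.923%; on $1,000,000 that is $19,230.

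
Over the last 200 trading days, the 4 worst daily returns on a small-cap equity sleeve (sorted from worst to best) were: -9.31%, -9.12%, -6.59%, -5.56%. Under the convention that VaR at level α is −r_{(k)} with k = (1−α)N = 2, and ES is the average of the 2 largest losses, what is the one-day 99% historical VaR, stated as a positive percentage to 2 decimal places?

9.12%

k = 2; the 2nd lowest return is -9.12%, so VaR = 9.12%.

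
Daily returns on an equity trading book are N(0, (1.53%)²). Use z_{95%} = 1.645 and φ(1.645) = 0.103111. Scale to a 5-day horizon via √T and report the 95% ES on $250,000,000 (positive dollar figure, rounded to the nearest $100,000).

$17,600,000

σ_{5d} = 1.53% × √5 = 3.421%.
ES multiplier = φ(z)/(1−α) = 0.103111/0.05 = 2.062.
ES = 3.421% × 2.062 = 7.054%; on $250,000,000: $17,635,000.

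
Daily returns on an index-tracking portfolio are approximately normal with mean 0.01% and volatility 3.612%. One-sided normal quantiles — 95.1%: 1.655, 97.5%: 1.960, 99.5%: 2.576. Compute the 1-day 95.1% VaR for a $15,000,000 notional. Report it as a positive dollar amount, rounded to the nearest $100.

VaR = −μ + z·σ = −(0.01%) + 1.655 × 3.612% = 5.968%.
On $15,000,000: 0.05968 × $15,000,000 = $895,200.

$895,200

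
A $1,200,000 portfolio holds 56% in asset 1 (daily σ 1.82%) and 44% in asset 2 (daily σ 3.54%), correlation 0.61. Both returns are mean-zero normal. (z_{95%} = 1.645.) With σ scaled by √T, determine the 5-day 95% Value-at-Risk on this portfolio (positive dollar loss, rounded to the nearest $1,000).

σ_p = √(0.56²·1.82² + 0.44²·3.54² + 2·0.61·0.56·0.44·1.82·3.54) = 2.324%.
σ_{5d} = 2.324% × √5 = 5.197%.
VaR = 1.645 × 5.197% = 8.549%; on $1,200,000 that is $102,588.

$103,000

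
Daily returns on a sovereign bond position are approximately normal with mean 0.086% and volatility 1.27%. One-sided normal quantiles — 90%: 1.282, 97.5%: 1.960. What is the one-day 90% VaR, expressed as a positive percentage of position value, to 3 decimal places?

VaR = −μ + z·σ = −(0.086%) + 1.282 × 1.27% = 1.542%.

1.542%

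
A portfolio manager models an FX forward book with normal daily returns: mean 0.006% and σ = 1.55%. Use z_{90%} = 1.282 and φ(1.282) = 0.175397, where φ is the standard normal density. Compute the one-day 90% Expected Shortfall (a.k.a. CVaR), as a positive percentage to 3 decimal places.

Tail multiplier: φ(z)/(1−α) = 0.175397 / 0.1 = 1.754.
ES = −(0.006%) + 1.55% × 1.754 = 2.713%.

2.713%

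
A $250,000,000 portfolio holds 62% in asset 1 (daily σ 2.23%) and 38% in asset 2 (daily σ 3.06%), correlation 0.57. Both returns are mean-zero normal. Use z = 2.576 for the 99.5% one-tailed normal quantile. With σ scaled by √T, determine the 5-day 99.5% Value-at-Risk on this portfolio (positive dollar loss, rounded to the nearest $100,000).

σ_p = √(0.62²·2.23² + 0.38²·3.06² + 2·0.57·0.62·0.38·2.23·3.06) = 2.258%.
σ_{5d} = 2.258% × √5 = 5.049%.
VaR = 2.576 × 5.049% = 13.006%; on $250,000,000 that is $32,515,000.

$32,500,000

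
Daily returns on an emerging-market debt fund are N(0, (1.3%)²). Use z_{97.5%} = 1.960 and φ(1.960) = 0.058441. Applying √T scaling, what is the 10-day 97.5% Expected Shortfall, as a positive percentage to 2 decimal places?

9.61%

σ_{10d} = 1.3% × √10 = 4.111%.
ES multiplier = φ(z)/(1−α) = 0.058441/0.025 = 2.338.
ES = 4.111% × 2.338 = 9.612%.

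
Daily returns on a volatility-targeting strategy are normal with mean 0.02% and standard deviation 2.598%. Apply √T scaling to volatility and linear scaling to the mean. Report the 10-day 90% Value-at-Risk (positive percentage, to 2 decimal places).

At 90%, z = 1.282.
σ_{10d} = 2.598% × √10 = 8.216%; μ_{10d} = 10 × 0.02% = 0.200%.
VaR = −(0.200%) + 1.282 × 8.216% = 10.333%.

10.33%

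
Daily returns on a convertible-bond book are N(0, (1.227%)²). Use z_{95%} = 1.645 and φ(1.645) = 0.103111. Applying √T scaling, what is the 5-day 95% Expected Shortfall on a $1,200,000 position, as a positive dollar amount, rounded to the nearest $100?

$67,900

σ_{5d} = 1.227% × √5 = 2.744%.
ES multiplier = φ(z)/(1−α) = 0.103111/0.05 = 2.062.
ES = 2.744% × 2.062 = 5.658%; on $1,200,000: $67,896.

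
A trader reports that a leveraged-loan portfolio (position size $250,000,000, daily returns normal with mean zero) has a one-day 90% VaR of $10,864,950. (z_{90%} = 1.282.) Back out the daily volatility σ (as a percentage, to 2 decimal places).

3.39%

VaR as a fraction: $10,864,950 / $250,000,000 = 4.346%.
σ = VaR / z = 4.346% / 1.282 = 3.390%.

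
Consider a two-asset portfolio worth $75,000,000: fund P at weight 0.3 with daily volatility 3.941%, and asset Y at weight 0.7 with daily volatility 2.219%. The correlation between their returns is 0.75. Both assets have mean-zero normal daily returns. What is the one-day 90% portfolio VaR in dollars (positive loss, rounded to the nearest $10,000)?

$2,460,000

σ_p² = 0.3²·3.941² + 0.7²·2.219² + 2·0.75·0.3·0.7·3.941·2.219 = 6.5653 (%²).
σ_p = √6.5653 = 2.562%.
At 90%, z = 1.282.
VaR = 1.282 × 2.562% = 3.284%; on $75,000,000 that is $2,463,000.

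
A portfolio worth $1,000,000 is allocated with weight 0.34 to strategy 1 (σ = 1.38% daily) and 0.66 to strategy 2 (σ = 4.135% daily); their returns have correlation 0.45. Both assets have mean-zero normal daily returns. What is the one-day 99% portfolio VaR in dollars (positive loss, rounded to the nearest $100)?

σ_p² = 0.34²·1.38² + 0.66²·4.135² + 2·0.45·0.34·0.66·1.38·4.135 = 8.8206 (%²).
σ_p = √8.8206 = 2.970%.
At 99%, z = 2.326.
VaR = 2.326 × 2.970% = 6.908%; on $1,000,000 that is $69,080.

$69,100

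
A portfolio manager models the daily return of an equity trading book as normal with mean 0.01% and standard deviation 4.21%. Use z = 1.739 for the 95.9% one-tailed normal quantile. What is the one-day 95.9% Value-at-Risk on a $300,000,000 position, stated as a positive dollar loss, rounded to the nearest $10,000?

VaR = −μ + z·σ = −(0.01%) + 1.739 × 4.21% = 7.311%.
On $300,000,000: 0.07311 × $300,000,000 = $21,933,000.

$21,930,000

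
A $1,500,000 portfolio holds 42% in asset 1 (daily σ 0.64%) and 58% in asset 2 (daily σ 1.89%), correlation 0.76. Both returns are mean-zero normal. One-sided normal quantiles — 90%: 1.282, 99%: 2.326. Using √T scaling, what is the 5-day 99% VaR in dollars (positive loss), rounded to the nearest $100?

$102,400

σ_p = √(0.42²·0.64² + 0.58²·1.89² + 2·0.76·0.42·0.58·0.64·1.89) = 1.312%.
σ_{5d} = 1.312% × √5 = 2.934%.
VaR = 2.326 × 2.934% = 6.824%; on $1,500,000 that is $102,360.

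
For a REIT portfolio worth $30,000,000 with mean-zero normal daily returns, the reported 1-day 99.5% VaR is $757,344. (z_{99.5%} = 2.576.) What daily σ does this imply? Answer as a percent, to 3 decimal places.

VaR as a fraction: $757,344 / $30,000,000 = 2.524%.
σ = VaR / z = 2.524% / 2.576 = 0.980%.

0.980%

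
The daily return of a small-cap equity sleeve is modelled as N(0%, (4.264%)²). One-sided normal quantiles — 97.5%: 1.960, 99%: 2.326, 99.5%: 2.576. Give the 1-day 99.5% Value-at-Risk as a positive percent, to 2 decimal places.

VaR = z·σ = 2.576 × 4.264% = 10.984%.

10.98%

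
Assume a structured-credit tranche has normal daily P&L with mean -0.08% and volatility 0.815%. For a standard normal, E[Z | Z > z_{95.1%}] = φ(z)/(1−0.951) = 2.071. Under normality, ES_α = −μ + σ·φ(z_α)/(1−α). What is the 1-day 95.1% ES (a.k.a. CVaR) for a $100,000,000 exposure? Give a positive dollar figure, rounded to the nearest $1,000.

$1,768,000

ES = −(-0.08%) + 0.815% × 2.071 = 1.768%.
On $100,000,000: 0.01768 × $100,000,000 = $1,768,000.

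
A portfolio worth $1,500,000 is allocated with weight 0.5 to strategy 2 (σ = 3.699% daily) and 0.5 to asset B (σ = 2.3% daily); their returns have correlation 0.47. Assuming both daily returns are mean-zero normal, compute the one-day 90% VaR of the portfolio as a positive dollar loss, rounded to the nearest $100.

σ_p² = 0.5²·3.699² + 0.5²·2.3² + 2·0.47·0.5·0.5·3.699·2.3 = 6.7425 (%²).
σ_p = √6.7425 = 2.597%.
At 90%, z = 1.282.
VaR = 1.282 × 2.597% = 3.329%; on $1,500,000 that is $49,935.

$49,900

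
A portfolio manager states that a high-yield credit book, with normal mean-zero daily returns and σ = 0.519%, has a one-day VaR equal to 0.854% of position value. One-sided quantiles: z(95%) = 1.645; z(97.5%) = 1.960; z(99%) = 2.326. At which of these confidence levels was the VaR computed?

95%

Implied z = VaR/σ = 0.854 / 0.519 = 1.645.
This matches z(95%) = 1.645.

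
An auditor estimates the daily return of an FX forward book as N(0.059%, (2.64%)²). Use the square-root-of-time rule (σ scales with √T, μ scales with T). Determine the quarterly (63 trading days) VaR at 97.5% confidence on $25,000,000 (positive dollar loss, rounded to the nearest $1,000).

At 97.5%, z = 1.960.
σ_{63d} = 2.64% × √63 = 20.954%; μ_{63d} = 63 × 0.059% = 3.717%.
VaR = −(3.717%) + 1.960 × 20.954% = 37.353%.
On $25,000,000: 0.37353 × $25,000,000 = $9,338,250.

$9,338,000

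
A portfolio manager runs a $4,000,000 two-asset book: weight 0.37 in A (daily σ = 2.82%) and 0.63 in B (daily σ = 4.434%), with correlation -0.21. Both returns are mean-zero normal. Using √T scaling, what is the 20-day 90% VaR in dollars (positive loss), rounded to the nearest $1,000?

$635,000

σ_p = √(0.37²·2.82² + 0.63²·4.434² + 2·-0.21·0.37·0.63·2.82·4.434) = 2.769%.
σ_{20d} = 2.769% × √20 = 12.383%.
z(90%) = 1.282.
VaR = 1.282 × 12.383% = 15.875%; on $4,000,000 that is $635,000.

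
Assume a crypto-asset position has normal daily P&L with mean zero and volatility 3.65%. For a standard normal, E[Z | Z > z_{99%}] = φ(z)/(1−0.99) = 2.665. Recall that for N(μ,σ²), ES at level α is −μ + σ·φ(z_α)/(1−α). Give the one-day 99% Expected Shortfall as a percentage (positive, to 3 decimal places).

ES = 3.65% × 2.665 = 9.727%.

9.727%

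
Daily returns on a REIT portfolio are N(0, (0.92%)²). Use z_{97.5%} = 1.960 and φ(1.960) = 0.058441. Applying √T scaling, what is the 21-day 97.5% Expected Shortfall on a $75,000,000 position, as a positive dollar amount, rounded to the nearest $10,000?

σ_{21d} = 0.92% × √21 = 4.216%.
ES multiplier = φ(z)/(1−α) = 0.058441/0.025 = 2.338.
ES = 4.216% × 2.338 = 9.857%; on $75,000,000: $7,392,750.

$7,390,000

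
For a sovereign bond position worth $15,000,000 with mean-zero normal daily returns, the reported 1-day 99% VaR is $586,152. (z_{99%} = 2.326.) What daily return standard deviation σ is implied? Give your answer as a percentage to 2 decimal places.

1.68%

VaR as a fraction: $586,152 / $15,000,000 = 3.908%.
σ = VaR / z = 3.908% / 2.326 = 1.680%.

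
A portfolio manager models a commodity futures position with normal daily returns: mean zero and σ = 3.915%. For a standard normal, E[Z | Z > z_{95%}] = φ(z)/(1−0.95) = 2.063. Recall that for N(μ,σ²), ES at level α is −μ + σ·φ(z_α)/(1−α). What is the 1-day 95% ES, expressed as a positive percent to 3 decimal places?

8.077%

ES = 3.915% × 2.063 = 8.077%.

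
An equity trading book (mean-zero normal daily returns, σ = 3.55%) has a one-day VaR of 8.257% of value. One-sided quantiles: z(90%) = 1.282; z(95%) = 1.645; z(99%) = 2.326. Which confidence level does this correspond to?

99%

Implied z = VaR/σ = 8.257 / 3.55 = 2.326.
This matches z(99%) = 2.326.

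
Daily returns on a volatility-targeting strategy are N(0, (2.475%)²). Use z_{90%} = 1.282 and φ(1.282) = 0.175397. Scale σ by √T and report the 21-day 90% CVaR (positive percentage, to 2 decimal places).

σ_{21d} = 2.475% × √21 = 11.342%.
ES multiplier = φ(z)/(1−α) = 0.175397/0.1 = 1.754.
ES = 11.342% × 1.754 = 19.894%.

19.89%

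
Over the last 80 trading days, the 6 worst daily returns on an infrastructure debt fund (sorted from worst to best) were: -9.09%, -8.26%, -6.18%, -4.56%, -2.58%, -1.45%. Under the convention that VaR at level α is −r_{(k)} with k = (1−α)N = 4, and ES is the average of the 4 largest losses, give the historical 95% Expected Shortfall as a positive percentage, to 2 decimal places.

7.02%

The 4 worst returns sum to -28.09%.
ES = −(-28.09%) / 4 = 7.0225% ≈ 7.02%.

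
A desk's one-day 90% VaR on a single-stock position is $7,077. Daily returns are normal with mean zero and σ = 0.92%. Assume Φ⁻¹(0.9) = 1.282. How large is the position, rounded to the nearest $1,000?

VaR as a fraction of value: z·σ = 1.282 × 0.92% = 1.17944%.
Position = $7,077 / 0.0117944 = $600,031.

$600,000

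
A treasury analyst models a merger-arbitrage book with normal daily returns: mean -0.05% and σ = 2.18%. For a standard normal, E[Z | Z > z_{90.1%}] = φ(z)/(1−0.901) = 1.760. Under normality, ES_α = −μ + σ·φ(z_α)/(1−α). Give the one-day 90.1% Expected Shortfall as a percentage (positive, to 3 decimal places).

ES = −(-0.05%) + 2.18% × 1.760 = 3.887%.

3.887%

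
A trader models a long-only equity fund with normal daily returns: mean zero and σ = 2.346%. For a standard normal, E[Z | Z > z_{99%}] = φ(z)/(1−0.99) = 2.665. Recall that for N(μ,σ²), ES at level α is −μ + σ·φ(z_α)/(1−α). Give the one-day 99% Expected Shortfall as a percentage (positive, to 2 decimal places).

6.25%

ES = 2.346% × 2.665 = 6.252%.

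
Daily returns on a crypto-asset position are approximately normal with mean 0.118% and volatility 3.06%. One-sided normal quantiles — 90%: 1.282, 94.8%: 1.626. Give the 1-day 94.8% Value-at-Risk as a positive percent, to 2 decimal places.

VaR = −μ + z·σ = −(0.118%) + 1.626 × 3.06% = 4.858%.

4.86%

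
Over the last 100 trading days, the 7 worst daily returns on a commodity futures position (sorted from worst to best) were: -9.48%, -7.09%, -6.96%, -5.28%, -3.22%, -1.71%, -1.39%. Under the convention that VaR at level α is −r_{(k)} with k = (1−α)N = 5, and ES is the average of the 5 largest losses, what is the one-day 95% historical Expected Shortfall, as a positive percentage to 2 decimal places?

The 5 worst returns sum to -32.03%.
ES = −(-32.03%) / 5 = 6.406% ≈ 6.41%.

6.41%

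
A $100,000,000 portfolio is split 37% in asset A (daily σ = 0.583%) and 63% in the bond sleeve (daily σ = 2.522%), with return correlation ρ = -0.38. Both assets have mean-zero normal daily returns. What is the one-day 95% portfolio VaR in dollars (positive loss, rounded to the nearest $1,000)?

σ_p² = 0.37²·0.583² + 0.63²·2.522² + 2·-0.38·0.37·0.63·0.583·2.522 = 2.3105 (%²).
σ_p = √2.3105 = 1.520%.
At 95%, z = 1.645.
VaR = 1.645 × 1.520% = 2.500%; on $100,000,000 that is $2,500,000.

$2,500,000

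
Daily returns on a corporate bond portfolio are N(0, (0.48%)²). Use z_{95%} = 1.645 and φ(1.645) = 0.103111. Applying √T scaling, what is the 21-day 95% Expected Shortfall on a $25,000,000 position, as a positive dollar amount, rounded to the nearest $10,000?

σ_{21d} = 0.48% × √21 = 2.200%.
ES multiplier = φ(z)/(1−α) = 0.103111/0.05 = 2.062.
ES = 2.200% × 2.062 = 4.536%; on $25,000,000: $1,134,000.

$1,130,000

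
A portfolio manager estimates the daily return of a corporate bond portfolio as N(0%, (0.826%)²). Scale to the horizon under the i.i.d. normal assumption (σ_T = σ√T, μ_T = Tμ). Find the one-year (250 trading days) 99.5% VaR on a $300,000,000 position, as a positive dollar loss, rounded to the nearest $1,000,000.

$101,000,000

At 99.5%, z = 2.576.
σ_{250d} = 0.826% × √250 = 13.060%.
VaR = 2.576 × 13.060% = 33.643%.
On $300,000,000: 0.33643 × $300,000,000 = $100,929,000.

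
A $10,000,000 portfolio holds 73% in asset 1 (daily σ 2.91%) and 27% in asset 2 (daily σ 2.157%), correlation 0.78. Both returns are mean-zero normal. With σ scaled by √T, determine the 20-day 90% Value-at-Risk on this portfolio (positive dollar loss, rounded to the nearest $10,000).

σ_p = √(0.73²·2.91² + 0.27²·2.157² + 2·0.78·0.73·0.27·2.91·2.157) = 2.604%.
σ_{20d} = 2.604% × √20 = 11.645%.
z(90%) = 1.282.
VaR = 1.282 × 11.645% = 14.929%; on $10,000,000 that is $1,492,900.

$1,490,000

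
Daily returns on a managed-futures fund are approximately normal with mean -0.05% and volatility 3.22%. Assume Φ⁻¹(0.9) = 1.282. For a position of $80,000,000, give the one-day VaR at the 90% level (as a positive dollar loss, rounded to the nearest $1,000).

$3,342,000

VaR = −μ + z·σ = −(-0.05%) + 1.282 × 3.22% = 4.178%.
On $80,000,000: 0.04178 × $80,000,000 = $3,342,400.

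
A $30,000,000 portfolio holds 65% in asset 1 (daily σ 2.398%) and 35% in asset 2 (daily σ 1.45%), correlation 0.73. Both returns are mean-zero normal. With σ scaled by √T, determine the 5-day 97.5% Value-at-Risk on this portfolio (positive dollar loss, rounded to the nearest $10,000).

$2,580,000

σ_p = √(0.65²·2.398² + 0.35²·1.45² + 2·0.73·0.65·0.35·2.398·1.45) = 1.960%.
σ_{5d} = 1.960% × √5 = 4.383%.
z(97.5%) = 1.960.
VaR = 1.960 × 4.383% = 8.591%; on $30,000,000 that is $2,577,300.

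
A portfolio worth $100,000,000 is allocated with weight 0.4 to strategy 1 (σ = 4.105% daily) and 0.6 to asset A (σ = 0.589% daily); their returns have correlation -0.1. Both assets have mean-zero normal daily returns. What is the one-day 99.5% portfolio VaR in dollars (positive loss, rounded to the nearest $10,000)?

σ_p² = 0.4²·4.105² + 0.6²·0.589² + 2·-0.1·0.4·0.6·4.105·0.589 = 2.7050 (%²).
σ_p = √2.7050 = 1.645%.
At 99.5%, z = 2.576.
VaR = 2.576 × 1.645% = 4.238%; on $100,000,000 that is $4,238,000.

$4,240,000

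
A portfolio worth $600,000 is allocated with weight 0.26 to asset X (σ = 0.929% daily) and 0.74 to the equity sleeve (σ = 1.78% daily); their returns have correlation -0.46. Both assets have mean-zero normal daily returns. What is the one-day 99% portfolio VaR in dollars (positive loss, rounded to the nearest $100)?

σ_p² = 0.26²·0.929² + 0.74²·1.78² + 2·-0.46·0.26·0.74·0.929·1.78 = 1.5007 (%²).
σ_p = √1.5007 = 1.225%.
At 99%, z = 2.326.
VaR = 2.326 × 1.225% = 2.849%; on $600,000 that is $17,094.

$17,100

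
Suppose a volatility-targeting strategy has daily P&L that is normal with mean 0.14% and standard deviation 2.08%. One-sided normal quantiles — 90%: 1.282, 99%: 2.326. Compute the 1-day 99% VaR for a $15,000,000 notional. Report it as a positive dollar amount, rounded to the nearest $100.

$704,700

VaR = −μ + z·σ = −(0.14%) + 2.326 × 2.08% = 4.698%.
On $15,000,000: 0.04698 × $15,000,000 = $704,700.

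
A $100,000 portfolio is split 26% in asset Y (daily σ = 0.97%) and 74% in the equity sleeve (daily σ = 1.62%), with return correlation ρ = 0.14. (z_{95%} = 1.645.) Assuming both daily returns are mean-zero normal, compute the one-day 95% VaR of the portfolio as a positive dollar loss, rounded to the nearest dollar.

σ_p² = 0.26²·0.97² + 0.74²·1.62² + 2·0.14·0.26·0.74·0.97·1.62 = 1.5854 (%²).
σ_p = √1.5854 = 1.259%.
VaR = 1.645 × 1.259% = 2.071%; on $100,000 that is $2,071.

$2,071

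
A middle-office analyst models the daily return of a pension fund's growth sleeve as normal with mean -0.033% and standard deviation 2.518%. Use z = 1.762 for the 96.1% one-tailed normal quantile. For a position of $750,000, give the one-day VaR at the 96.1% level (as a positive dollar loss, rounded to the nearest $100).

$33,500

VaR = −μ + z·σ = −(-0.033%) + 1.762 × 2.518% = 4.470%.
On $750,000: 0.04470 × $750,000 = $33,525.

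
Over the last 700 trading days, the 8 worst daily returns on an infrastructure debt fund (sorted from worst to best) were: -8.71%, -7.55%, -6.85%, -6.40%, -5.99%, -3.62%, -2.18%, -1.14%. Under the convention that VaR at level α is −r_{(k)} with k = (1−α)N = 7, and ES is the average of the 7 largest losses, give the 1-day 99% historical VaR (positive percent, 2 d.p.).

2.18%

k = 7; the 7th lowest return is -2.18%, so VaR = 2.18%.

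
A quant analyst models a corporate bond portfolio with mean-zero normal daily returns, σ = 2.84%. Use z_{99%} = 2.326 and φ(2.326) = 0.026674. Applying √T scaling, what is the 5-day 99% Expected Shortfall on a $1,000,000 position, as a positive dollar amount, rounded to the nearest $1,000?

$169,000

σ_{5d} = 2.84% × √5 = 6.350%.
ES multiplier = φ(z)/(1−α) = 0.026674/0.01 = 2.667.
ES = 6.350% × 2.667 = 16.935%; on $1,000,000: $169,350.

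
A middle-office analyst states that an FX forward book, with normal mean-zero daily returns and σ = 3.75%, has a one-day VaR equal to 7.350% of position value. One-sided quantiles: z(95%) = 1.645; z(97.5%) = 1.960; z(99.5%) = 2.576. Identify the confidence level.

Implied z = VaR/σ = 7.350 / 3.75 = 1.960.
This matches z(97.5%) = 1.960.

97.5%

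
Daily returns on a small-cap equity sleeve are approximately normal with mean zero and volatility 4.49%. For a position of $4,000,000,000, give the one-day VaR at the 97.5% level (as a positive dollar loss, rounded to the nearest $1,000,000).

$352,000,000

At 97.5% one-sided, z = 1.960.
VaR = z·σ = 1.960 × 4.49% = 8.800%.
On $4,000,000,000: 0.08800 × $4,000,000,000 = $352,000,000.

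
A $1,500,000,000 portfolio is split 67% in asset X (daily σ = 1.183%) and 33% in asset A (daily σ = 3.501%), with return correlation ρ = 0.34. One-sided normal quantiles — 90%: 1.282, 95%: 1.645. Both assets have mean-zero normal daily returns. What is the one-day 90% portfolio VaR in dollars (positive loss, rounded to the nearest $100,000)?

σ_p² = 0.67²·1.183² + 0.33²·3.501² + 2·0.34·0.67·0.33·1.183·3.501 = 2.5857 (%²).
σ_p = √2.5857 = 1.608%.
VaR = 1.282 × 1.608% = 2.061%; on $1,500,000,000 that is $30,915,000.

$30,900,000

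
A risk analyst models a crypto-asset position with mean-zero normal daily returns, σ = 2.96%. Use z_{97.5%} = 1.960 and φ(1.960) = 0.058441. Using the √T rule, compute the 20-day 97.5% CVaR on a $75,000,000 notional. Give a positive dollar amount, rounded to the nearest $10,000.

$23,210,000

σ_{20d} = 2.96% × √20 = 13.238%.
ES multiplier = φ(z)/(1−α) = 0.058441/0.025 = 2.338.
ES = 13.238% × 2.338 = 30.950%; on $75,000,000: $23,212,500.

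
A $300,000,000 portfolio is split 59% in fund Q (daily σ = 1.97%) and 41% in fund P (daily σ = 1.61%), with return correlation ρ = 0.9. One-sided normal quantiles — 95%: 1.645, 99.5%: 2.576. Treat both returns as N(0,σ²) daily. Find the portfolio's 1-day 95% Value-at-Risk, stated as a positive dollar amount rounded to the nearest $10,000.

σ_p² = 0.59²·1.97² + 0.41²·1.61² + 2·0.9·0.59·0.41·1.97·1.61 = 3.1677 (%²).
σ_p = √3.1677 = 1.780%.
VaR = 1.645 × 1.780% = 2.928%; on $300,000,000 that is $8,784,000.

$8,780,000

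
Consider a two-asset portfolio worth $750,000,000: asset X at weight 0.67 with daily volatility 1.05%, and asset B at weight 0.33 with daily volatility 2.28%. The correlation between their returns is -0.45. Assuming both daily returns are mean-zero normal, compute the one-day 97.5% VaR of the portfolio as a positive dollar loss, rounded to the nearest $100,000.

σ_p² = 0.67²·1.05² + 0.33²·2.28² + 2·-0.45·0.67·0.33·1.05·2.28 = 0.5846 (%²).
σ_p = √0.5846 = 0.765%.
At 97.5%, z = 1.960.
VaR = 1.960 × 0.765% = 1.499%; on $750,000,000 that is $11,242,500.

$11,200,000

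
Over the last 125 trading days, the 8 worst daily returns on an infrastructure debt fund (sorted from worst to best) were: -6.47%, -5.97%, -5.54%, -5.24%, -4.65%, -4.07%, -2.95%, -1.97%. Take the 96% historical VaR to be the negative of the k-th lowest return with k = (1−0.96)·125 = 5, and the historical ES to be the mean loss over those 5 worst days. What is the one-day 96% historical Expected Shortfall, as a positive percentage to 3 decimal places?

The 5 worst returns sum to -27.87%.
ES = −(-27.87%) / 5 = 5.574%.

5.574%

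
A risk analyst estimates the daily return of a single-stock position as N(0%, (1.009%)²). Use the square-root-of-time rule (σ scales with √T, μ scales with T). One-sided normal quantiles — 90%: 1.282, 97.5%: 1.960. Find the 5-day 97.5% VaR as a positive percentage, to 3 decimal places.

4.422%

σ_{5d} = 1.009% × √5 = 2.256%.
VaR = 1.960 × 2.256% = 4.422%.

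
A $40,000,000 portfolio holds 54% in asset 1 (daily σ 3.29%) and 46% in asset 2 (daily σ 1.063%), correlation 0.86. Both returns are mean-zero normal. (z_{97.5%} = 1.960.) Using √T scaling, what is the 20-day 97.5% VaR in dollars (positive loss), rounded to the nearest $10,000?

σ_p = √(0.54²·3.29² + 0.46²·1.063² + 2·0.86·0.54·0.46·3.29·1.063) = 2.211%.
σ_{20d} = 2.211% × √20 = 9.888%.
VaR = 1.960 × 9.888% = 19.380%; on $40,000,000 that is $7,752,000.

$7,750,000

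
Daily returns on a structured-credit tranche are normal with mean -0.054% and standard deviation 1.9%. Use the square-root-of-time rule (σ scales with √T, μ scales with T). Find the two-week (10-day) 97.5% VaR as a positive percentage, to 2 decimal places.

12.32%

At 97.5%, z = 1.960.
σ_{10d} = 1.9% × √10 = 6.008%; μ_{10d} = 10 × -0.054% = -0.540%.
VaR = −(-0.540%) + 1.960 × 6.008% = 12.316%.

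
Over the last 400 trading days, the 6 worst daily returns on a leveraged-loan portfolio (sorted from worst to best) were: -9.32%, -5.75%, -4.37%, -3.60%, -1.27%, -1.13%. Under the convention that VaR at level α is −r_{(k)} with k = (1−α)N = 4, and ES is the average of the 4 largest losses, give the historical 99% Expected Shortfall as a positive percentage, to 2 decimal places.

5.76%

The 4 worst returns sum to -23.04%.
ES = −(-23.04%) / 4 = 5.76%.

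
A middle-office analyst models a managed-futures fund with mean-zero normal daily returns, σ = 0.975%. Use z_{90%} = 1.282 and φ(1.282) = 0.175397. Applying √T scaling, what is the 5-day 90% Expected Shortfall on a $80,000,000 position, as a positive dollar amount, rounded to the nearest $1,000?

$3,059,000

σ_{5d} = 0.975% × √5 = 2.180%.
ES multiplier = φ(z)/(1−α) = 0.175397/0.1 = 1.754.
ES = 2.180% × 1.754 = 3.824%; on $80,000,000: $3,059,200.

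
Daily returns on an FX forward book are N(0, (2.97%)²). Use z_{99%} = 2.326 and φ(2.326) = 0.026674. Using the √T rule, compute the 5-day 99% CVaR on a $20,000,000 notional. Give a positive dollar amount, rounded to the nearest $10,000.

$3,540,000

σ_{5d} = 2.97% × √5 = 6.641%.
ES multiplier = φ(z)/(1−α) = 0.026674/0.01 = 2.667.
ES = 6.641% × 2.667 = 17.712%; on $20,000,000: $3,542,400.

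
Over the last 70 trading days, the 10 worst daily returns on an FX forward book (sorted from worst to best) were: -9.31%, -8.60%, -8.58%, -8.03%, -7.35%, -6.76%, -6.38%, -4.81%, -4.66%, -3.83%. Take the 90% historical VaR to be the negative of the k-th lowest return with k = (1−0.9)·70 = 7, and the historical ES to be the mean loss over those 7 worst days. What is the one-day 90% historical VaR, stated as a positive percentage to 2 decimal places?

k = 7; the 7th lowest return is -6.38%, so VaR = 6.38%.

6.38%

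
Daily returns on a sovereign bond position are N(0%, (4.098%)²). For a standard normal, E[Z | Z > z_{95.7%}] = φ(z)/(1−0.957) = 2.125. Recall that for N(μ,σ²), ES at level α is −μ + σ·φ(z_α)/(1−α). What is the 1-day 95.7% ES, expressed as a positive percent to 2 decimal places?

8.71%

ES = 4.098% × 2.125 = 8.708%.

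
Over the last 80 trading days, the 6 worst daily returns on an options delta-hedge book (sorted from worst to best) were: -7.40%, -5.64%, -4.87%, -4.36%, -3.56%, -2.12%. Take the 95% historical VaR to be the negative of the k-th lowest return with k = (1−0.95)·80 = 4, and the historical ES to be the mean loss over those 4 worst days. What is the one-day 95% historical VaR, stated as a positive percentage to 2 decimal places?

k = 4; the 4th lowest return is -4.36%, so VaR = 4.36%.

4.36%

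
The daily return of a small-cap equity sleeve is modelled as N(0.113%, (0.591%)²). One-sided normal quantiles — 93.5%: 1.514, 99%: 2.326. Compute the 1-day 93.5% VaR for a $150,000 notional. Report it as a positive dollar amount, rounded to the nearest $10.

$1,170

VaR = −μ + z·σ = −(0.113%) + 1.514 × 0.591% = 0.782%.
On $150,000: 0.00782 × $150,000 = $1,173.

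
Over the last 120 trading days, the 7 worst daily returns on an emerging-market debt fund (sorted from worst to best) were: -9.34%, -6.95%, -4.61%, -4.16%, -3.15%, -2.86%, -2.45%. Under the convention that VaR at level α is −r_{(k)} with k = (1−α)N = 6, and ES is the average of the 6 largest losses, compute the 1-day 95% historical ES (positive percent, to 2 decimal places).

5.18%

The 6 worst returns sum to -31.07%.
ES = −(-31.07%) / 6 = 5.1783…% ≈ 5.18%.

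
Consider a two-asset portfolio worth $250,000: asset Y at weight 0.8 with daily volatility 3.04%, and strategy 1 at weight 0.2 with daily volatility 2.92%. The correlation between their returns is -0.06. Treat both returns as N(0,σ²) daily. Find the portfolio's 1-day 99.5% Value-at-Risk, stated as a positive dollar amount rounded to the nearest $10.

$15,890

σ_p² = 0.8²·3.04² + 0.2²·2.92² + 2·-0.06·0.8·0.2·3.04·2.92 = 6.0852 (%²).
σ_p = √6.0852 = 2.467%.
At 99.5%, z = 2.576.
VaR = 2.576 × 2.467% = 6.355%; on $250,000 that is $15,888.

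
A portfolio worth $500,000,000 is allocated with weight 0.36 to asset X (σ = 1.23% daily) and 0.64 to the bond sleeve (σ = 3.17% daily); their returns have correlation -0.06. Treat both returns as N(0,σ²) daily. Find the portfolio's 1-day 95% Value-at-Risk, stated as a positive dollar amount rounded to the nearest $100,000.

$16,900,000

σ_p² = 0.36²·1.23² + 0.64²·3.17² + 2·-0.06·0.36·0.64·1.23·3.17 = 4.2043 (%²).
σ_p = √4.2043 = 2.050%.
At 95%, z = 1.645.
VaR = 1.645 × 2.050% = 3.372%; on $500,000,000 that is $16,860,000.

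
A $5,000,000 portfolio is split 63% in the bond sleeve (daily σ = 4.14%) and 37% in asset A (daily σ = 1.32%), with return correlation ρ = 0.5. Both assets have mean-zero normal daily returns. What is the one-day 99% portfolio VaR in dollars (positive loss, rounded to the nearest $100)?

σ_p² = 0.63²·4.14² + 0.37²·1.32² + 2·0.5·0.63·0.37·4.14·1.32 = 8.3151 (%²).
σ_p = √8.3151 = 2.884%.
At 99%, z = 2.326.
VaR = 2.326 × 2.884% = 6.708%; on $5,000,000 that is $335,400.

$335,400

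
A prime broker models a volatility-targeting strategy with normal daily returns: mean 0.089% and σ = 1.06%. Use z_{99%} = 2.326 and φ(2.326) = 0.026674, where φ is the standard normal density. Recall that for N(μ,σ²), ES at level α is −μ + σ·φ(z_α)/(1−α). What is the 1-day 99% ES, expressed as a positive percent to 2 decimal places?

Tail multiplier: φ(z)/(1−α) = 0.026674 / 0.01 = 2.667.
ES = −(0.089%) + 1.06% × 2.667 = 2.738%.

2.74%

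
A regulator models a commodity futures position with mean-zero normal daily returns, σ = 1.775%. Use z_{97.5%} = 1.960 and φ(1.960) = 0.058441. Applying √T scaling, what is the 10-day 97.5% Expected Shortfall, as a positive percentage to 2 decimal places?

σ_{10d} = 1.775% × √10 = 5.613%.
ES multiplier = φ(z)/(1−α) = 0.058441/0.025 = 2.338.
ES = 5.613% × 2.338 = 13.123%.

13.12%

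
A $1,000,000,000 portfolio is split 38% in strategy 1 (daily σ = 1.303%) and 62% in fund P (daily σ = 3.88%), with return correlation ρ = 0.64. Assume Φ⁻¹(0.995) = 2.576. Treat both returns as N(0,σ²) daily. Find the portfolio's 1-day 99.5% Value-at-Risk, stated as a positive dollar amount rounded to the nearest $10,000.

$70,810,000

σ_p² = 0.38²·1.303² + 0.62²·3.88² + 2·0.64·0.38·0.62·1.303·3.88 = 7.5567 (%²).
σ_p = √7.5567 = 2.749%.
VaR = 2.576 × 2.749% = 7.081%; on $1,000,000,000 that is $70,810,000.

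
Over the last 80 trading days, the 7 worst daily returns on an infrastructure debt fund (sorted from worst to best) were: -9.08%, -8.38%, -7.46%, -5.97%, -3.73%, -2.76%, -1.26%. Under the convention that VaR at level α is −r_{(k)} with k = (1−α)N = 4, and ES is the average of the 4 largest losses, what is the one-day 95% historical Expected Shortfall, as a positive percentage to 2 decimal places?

7.72%

The 4 worst returns sum to -30.89%.
ES = −(-30.89%) / 4 = 7.7225% ≈ 7.72%.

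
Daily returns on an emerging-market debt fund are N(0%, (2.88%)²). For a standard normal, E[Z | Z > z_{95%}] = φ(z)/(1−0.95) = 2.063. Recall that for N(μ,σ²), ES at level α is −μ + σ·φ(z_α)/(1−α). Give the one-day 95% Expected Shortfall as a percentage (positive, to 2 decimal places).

5.94%

ES = 2.88% × 2.063 = 5.941%.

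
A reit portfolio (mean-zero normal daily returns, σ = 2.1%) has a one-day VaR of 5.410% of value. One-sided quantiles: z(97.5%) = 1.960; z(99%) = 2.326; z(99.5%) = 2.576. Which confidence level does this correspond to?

Implied z = VaR/σ = 5.410 / 2.1 = 2.576.
This matches z(99.5%) = 2.576.

99.5%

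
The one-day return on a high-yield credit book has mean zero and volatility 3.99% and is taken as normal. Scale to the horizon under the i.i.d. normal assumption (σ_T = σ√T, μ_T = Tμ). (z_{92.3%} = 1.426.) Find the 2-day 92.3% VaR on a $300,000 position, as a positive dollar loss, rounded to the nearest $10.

$24,140

σ_{2d} = 3.99% × √2 = 5.643%.
VaR = 1.426 × 5.643% = 8.047%.
On $300,000: 0.08047 × $300,000 = $24,141.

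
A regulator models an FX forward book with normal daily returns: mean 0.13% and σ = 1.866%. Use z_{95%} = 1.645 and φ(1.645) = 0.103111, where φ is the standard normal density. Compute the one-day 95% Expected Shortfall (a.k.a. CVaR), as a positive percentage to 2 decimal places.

Tail multiplier: φ(z)/(1−α) = 0.103111 / 0.05 = 2.062.
ES = −(0.13%) + 1.866% × 2.062 = 3.718%.

3.72%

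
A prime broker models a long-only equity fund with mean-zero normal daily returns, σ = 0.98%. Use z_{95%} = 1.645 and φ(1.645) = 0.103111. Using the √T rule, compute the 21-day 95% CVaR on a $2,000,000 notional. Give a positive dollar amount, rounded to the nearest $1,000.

$185,000

σ_{21d} = 0.98% × √21 = 4.491%.
ES multiplier = φ(z)/(1−α) = 0.103111/0.05 = 2.062.
ES = 4.491% × 2.062 = 9.260%; on $2,000,000: $185,200.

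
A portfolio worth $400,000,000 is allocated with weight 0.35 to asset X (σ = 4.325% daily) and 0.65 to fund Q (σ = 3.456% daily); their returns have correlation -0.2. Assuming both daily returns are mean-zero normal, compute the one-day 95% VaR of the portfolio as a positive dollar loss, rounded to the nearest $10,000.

$16,090,000

σ_p² = 0.35²·4.325² + 0.65²·3.456² + 2·-0.2·0.35·0.65·4.325·3.456 = 5.9776 (%²).
σ_p = √5.9776 = 2.445%.
At 95%, z = 1.645.
VaR = 1.645 × 2.445% = 4.022%; on $400,000,000 that is $16,088,000.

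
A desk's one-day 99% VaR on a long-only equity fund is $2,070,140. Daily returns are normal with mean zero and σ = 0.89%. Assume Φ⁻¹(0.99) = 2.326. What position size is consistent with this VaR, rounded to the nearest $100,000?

VaR as a fraction of value: z·σ = 2.326 × 0.89% = 2.07014%.
Position = $2,070,140 / 0.0207014 = $100,000,000.

$100,000,000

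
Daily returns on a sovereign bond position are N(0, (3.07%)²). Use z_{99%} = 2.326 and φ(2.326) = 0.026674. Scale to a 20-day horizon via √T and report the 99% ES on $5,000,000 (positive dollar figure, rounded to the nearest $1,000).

$1,831,000

σ_{20d} = 3.07% × √20 = 13.729%.
ES multiplier = φ(z)/(1−α) = 0.026674/0.01 = 2.667.
ES = 13.729% × 2.667 = 36.615%; on $5,000,000: $1,830,750.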